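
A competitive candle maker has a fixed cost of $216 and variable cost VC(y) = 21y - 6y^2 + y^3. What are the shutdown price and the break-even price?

Shutdown price = $12; break-even price = $57

AVC = 21 - 6y + y^2; minimized at y = 3, giving min AVC = $12. That is the shutdown price.
ATC = 216/y + 21 - 6y + y^2. Setting dATC/dy = −216/y^2 − 6 + 2y = 0 gives y = 6 (since 2·6^3 − 6·6^2 = 216).
min ATC = 216/6 + 21 − 6·6 + 6^2 = $57. That is the break-even price.
Between these two prices the firm operates at a loss; above $57 it earns a profit.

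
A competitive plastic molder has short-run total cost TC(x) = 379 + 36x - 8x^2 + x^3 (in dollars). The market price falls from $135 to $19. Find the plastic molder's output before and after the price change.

AVC = 36 - 8x + x^2, minimized at x = 4 where min AVC = $20. MC = 36 - 16x + 3x^2.
With P = $135 above the shutdown price, P = MC gives x = 9.
At P = $19 < min AVC = $20, price no longer covers variable cost at any output, so the firm shuts down: x = 0.

Output falls from 9 to 0 (the firm shuts down)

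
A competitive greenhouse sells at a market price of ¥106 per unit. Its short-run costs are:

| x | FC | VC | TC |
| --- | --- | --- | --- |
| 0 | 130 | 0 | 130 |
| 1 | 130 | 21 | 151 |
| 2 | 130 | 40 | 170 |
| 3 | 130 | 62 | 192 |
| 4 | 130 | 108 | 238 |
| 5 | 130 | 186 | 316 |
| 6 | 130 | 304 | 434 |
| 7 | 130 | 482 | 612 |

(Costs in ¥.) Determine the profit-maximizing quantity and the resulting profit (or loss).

x = 5; profit = ¥214

Tabulate TR − TC: x=0: -130; x=1: -45; x=2: 42; x=3: 126; x=4: 186; x=5: 214; x=6: 202; x=7: 130.
Profit is maximized at x = 5. AVC there is 186/5 = ¥37.20 ≤ P, so producing beats shutting down (which would give -¥130).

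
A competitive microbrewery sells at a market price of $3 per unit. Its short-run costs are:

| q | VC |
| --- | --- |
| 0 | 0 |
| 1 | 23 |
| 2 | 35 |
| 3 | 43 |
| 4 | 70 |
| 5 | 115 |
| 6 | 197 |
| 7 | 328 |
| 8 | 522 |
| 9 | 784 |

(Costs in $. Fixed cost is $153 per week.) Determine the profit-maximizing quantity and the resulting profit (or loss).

q = 0 (shut down); profit = -$153

Profit at each row (π = 3q − TC): q=0: -153; q=1: -173; q=2: -182; q=3: -187; q=4: -211; q=5: -253; q=6: -332; q=7: -460; q=8: -651; q=9: -910.
Profit is highest at q = 0. Equivalently, the lowest AVC in the table is 43/3 ≈ $14.33 at q = 3, and P = $3 falls below it — price never covers variable cost, so the firm shuts down and loses only its fixed cost.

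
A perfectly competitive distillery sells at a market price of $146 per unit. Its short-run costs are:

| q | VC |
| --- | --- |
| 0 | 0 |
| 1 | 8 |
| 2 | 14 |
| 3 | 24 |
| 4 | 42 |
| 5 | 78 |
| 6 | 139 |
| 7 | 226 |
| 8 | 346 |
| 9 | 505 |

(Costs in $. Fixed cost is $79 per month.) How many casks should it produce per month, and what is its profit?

Profit at each row (π = 146q − TC): q=0: -79; q=1: 59; q=2: 199; q=3: 335; q=4: 463; q=5: 573; q=6: 658; q=7: 717; q=8: 743; q=9: 730.
Profit is maximized at q = 8. AVC there is 346/8 = $43.25 ≤ P, so producing beats shutting down (which would give -$79).

q = 8; profit = $743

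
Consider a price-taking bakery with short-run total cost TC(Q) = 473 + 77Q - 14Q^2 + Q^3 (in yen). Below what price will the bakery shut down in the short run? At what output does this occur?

¥28 per unit, at Q = 7

Short-run supply begins at min AVC. From VC = 77Q - 14Q^2 + Q^3, AVC = 77 - 14Q + Q^2.
dAVC/dQ = -14 + 2Q = 0 gives Q = 7. min AVC = 77 - 14·7 + 7^2 = 28.
For P < ¥28 the firm produces nothing.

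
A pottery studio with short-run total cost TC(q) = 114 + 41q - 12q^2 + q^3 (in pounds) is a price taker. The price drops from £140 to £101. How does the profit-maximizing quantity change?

Output falls from 11 to 10

AVC = 41 - 12q + q^2, minimized at q = 6 where min AVC = £5. MC = 41 - 24q + 3q^2.
With P = £140 above the shutdown price, P = MC gives q = 11.
At P = £101 ≥ min AVC, set P = MC: q = 10. The firm stays open but cuts output.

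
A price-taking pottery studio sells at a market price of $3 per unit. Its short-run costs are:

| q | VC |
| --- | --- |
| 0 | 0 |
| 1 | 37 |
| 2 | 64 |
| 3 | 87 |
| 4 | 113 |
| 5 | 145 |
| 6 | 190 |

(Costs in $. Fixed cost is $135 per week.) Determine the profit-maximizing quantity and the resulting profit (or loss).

Profit at each row (π = 3q − TC): q=0: -135; q=1: -169; q=2: -193; q=3: -213; q=4: -236; q=5: -265; q=6: -307.
Profit is highest at q = 0. Equivalently, the lowest AVC in the table is 113/4 ≈ $28.25 at q = 4, and P = $3 falls below it — price never covers variable cost, so the firm shuts down and loses only its fixed cost.

q = 0 (shut down); profit = -$135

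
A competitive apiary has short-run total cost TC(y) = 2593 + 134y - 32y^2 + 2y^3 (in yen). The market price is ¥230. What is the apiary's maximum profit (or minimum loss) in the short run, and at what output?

AVC = 134 - 32y + 2y^2 has its minimum ¥6 at y = 8; price ¥230 clears that bar, so the firm operates.
MC = 134 - 64y + 6y^2. Setting P = MC and taking the root on the rising branch gives y* = 12.
TR = 230·12 = 2760. TC = 2593 + 456 = 3049. Profit = 2760 − 3049 = -¥289.
By producing, the firm covers all variable cost plus ¥2304 of fixed cost; shutting down would lose the full ¥2593.

Profit = -¥289 at y = 12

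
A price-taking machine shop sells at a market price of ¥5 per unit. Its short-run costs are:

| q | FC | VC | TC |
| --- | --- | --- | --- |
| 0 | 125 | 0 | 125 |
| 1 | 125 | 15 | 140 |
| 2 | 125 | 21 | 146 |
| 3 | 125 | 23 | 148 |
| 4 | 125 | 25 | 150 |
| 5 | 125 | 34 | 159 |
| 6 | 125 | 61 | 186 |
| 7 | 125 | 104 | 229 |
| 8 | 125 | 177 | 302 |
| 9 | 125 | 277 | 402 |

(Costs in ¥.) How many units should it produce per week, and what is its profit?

q = 0 (shut down); profit = -¥125

Profit at each row (π = 5q − TC): q=0: -125; q=1: -135; q=2: -136; q=3: -133; q=4: -130; q=5: -134; q=6: -156; q=7: -194; q=8: -262; q=9: -357.
Profit is highest at q = 0. Equivalently, the lowest AVC in the table is 25/4 ≈ ¥6.25 at q = 4, and P = ¥5 falls below it — price never covers variable cost, so the firm shuts down and loses only its fixed cost.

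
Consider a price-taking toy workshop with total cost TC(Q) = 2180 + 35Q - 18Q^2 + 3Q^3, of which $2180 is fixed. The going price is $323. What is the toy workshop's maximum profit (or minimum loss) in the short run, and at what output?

AVC = 35 - 18Q + 3Q^2 has its minimum $8 at Q = 3; price $323 clears that bar, so the firm operates.
MC = 35 - 36Q + 9Q^2. Setting P = MC and taking the root on the rising branch gives Q* = 8.
TR = 323·8 = 2584. TC = 2180 + 664 = 2844. Profit = 2584 − 2844 = -$260.
By producing, the firm covers all variable cost plus $1920 of fixed cost; shutting down would lose the full $2180.

Profit = -$260 at Q = 8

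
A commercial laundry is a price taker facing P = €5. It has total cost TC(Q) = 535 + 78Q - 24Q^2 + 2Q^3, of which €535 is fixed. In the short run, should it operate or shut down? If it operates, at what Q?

Shut down

Variable cost is VC = 78Q - 24Q^2 + 2Q^3, so AVC = VC/Q = 78 - 24Q + 2Q^2 and MC = dTC/dQ = 78 - 48Q + 6Q^2.
AVC is minimized where dAVC/dQ = -24 + 4Q = 0, at Q = 6; min AVC = 78 - 24·6 + 2·6^2 = €6.
With P < min AVC (€5 < €6), every unit sold adds to the loss.
Best response: produce nothing and absorb the €535 fixed cost.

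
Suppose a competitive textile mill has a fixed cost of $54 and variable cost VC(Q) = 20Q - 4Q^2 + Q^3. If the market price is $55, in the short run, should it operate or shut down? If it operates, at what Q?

Produce at Q = 5

Variable cost is VC = 20Q - 4Q^2 + Q^3, so AVC = VC/Q = 20 - 4Q + Q^2 and MC = dTC/dQ = 20 - 8Q + 3Q^2.
AVC hits its minimum where MC = AVC, at Q = 2, giving min AVC = 20 - 4·2 + 2^2 = $16.
Because $55 ≥ $16, revenue can cover variable cost; the firm operates.
P = MC gives -35 - 8Q + 3Q^2 = 0, with roots -7/3 and 5. Take the larger (rising MC): Q* = 5.
Check: AVC at Q = 5 is $25 ≤ P, so revenue covers variable cost.
Profit = P·Q − TC = 55·5 − 179 = $96.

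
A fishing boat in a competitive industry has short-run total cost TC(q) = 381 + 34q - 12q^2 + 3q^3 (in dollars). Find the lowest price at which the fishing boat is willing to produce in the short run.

$22 per unit

The shutdown price is the minimum of AVC. VC = 34q - 12q^2 + 3q^3, so AVC = 34 - 12q + 3q^2.
dAVC/dq = -12 + 6q = 0 gives q = 2. min AVC = 34 - 12·2 + 3·2^2 = 22.
So the shutdown price is $22.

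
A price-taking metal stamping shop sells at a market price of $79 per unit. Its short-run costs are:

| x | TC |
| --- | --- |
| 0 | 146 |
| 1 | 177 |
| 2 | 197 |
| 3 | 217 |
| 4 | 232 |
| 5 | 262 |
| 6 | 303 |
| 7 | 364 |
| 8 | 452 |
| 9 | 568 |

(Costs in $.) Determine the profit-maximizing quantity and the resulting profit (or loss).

x = 7; profit = $189

Compute π = P·x − TC at each output: x=0: -146; x=1: -98; x=2: -39; x=3: 20; x=4: 84; x=5: 133; x=6: 171; x=7: 189; x=8: 180; x=9: 143.
Profit is maximized at x = 7. AVC there is 218/7 = $31.14 ≤ P, so producing beats shutting down (which would give -$146).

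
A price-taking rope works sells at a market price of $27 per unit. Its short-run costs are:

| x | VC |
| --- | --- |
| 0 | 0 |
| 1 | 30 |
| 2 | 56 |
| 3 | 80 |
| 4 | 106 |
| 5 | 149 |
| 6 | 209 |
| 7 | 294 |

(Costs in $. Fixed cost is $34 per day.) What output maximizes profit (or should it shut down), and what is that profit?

x = 4; profit = -$32

Profit at each row (π = 27x − TC): x=0: -34; x=1: -37; x=2: -36; x=3: -33; x=4: -32; x=5: -48; x=6: -81; x=7: -139.
Profit is maximized at x = 4. AVC there is 106/4 = $26.50 ≤ P, so producing beats shutting down (which would give -$34).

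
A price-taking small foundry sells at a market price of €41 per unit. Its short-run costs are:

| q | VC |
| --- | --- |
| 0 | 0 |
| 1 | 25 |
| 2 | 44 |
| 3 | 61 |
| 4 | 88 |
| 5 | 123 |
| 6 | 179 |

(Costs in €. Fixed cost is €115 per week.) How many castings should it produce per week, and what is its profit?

q = 5; profit = -€33

Profit at each row (π = 41q − TC): q=0: -115; q=1: -99; q=2: -77; q=3: -53; q=4: -39; q=5: -33; q=6: -48.
Profit is maximized at q = 5. AVC there is 123/5 = €24.60 ≤ P, so producing beats shutting down (which would give -€115).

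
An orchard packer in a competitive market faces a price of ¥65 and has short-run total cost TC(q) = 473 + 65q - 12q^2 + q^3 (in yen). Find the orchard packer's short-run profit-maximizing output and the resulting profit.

AVC = 65 - 12q + q^2; min AVC = ¥29 at q = 6. Since P = ¥65 ≥ min AVC, the firm produces.
MC = 65 - 24q + 3q^2. Setting P = MC and taking the root on the rising branch gives q* = 8.
TR = 65·8 = 520. TC = 473 + 264 = 737. Profit = 520 − 737 = -¥217.
That loss of ¥217 beats the ¥473 the firm would lose by shutting down; producing recovers ¥256 of fixed cost.

Profit = -¥217 at q = 8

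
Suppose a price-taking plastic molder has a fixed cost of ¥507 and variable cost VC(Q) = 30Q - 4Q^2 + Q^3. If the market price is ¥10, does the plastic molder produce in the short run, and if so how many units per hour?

Shut down

Variable cost is VC = 30Q - 4Q^2 + Q^3, so AVC = VC/Q = 30 - 4Q + Q^2 and MC = dTC/dQ = 30 - 8Q + 3Q^2.
AVC hits its minimum where MC = AVC, at Q = 2, giving min AVC = 30 - 4·2 + 2^2 = ¥26.
With P < min AVC (¥10 < ¥26), every unit sold adds to the loss.
Best response: produce nothing and absorb the ¥507 fixed cost.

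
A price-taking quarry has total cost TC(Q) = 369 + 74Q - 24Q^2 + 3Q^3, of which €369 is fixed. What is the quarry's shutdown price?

Short-run supply begins at min AVC. From VC = 74Q - 24Q^2 + 3Q^3, AVC = 74 - 24Q + 3Q^2.
At the minimum of AVC, MC = AVC. MC = 74 - 48Q + 9Q^2; setting MC = AVC gives 6Q^2 - 24Q = 0, so Q = 4. min AVC = 26.
For P < €26 the firm produces nothing.

€26 per unit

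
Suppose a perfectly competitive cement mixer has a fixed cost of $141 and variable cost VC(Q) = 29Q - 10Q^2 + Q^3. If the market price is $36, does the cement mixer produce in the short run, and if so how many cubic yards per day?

Produce at Q = 7

Variable cost is VC = 29Q - 10Q^2 + Q^3, so AVC = VC/Q = 29 - 10Q + Q^2 and MC = dTC/dQ = 29 - 20Q + 3Q^2.
AVC is minimized where dAVC/dQ = -10 + 2Q = 0, at Q = 5; min AVC = 29 - 10·5 + 5^2 = $4.
Because $36 ≥ $4, revenue can cover variable cost; the firm operates.
P = MC gives -7 - 20Q + 3Q^2 = 0, with roots -1/3 and 7. Take the larger (rising MC): Q* = 7.
Check: AVC at Q = 7 is $8 ≤ P, so revenue covers variable cost.
Profit = P·Q − TC = 36·7 − 197 = $55.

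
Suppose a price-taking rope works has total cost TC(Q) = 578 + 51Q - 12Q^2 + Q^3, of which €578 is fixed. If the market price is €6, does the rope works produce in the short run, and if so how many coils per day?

Shut down

Strip out fixed cost: VC = 51Q - 12Q^2 + Q^3. Then AVC = 51 - 12Q + Q^2 and MC = 51 - 24Q + 3Q^2.
AVC hits its minimum where MC = AVC, at Q = 6, giving min AVC = 51 - 12·6 + 6^2 = €15.
With P < min AVC (€6 < €15), every unit sold adds to the loss.
Shutting down limits the loss to fixed cost, €578.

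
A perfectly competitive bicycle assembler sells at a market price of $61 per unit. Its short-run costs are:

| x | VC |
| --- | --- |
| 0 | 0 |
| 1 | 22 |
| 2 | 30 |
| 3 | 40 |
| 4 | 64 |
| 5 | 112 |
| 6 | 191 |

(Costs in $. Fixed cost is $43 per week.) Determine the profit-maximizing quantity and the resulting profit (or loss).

x = 5; profit = $150

Tabulate TR − TC: x=0: -43; x=1: -4; x=2: 49; x=3: 100; x=4: 137; x=5: 150; x=6: 132.
Profit is maximized at x = 5. AVC there is 112/5 = $22.40 ≤ P, so producing beats shutting down (which would give -$43).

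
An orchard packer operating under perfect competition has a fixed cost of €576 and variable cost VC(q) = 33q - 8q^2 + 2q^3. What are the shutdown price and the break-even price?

Shutdown price = min AVC. AVC = 33 - 8q + 2q^2, with vertex at q = 2 and minimum €25.
ATC = 576/q + 33 - 8q + 2q^2. Setting dATC/dq = −576/q^2 − 8 + 4q = 0 gives q = 6 (since 4·6^3 − 8·6^2 = 576).
min ATC = 576/6 + 33 − 8·6 + 2·6^2 = €153. That is the break-even price.
For €25 ≤ P < €153 the firm produces at a loss; below €25 it shuts down.

Shutdown price = €25; break-even price = €153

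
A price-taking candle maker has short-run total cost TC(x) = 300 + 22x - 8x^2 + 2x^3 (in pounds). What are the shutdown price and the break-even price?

Shutdown price = min AVC. AVC = 22 - 8x + 2x^2, with vertex at x = 2 and minimum £14.
ATC = 300/x + 22 - 8x + 2x^2. Setting dATC/dx = −300/x^2 − 8 + 4x = 0 gives x = 5 (since 4·5^3 − 8·5^2 = 300).
min ATC = 300/5 + 22 − 8·5 + 2·5^2 = £92. That is the break-even price.
Between these two prices the firm operates at a loss; above £92 it earns a profit.

Shutdown price = £14; break-even price = £92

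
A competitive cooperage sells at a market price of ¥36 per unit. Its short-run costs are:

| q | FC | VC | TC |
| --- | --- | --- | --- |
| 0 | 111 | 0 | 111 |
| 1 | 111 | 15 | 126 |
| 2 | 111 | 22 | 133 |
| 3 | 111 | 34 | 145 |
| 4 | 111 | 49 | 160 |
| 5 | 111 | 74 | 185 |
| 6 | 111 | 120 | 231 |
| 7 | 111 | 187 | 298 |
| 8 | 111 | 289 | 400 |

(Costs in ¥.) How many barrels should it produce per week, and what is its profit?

q = 5; profit = -¥5

Tabulate TR − TC: q=0: -111; q=1: -90; q=2: -61; q=3: -37; q=4: -16; q=5: -5; q=6: -15; q=7: -46; q=8: -112.
Profit is maximized at q = 5. AVC there is 74/5 = ¥14.80 ≤ P, so producing beats shutting down (which would give -¥111).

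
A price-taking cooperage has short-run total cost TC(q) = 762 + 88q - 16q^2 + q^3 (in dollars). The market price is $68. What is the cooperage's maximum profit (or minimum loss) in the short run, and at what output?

Profit = -$362 at q = 10

AVC = 88 - 16q + q^2 has its minimum $24 at q = 8; price $68 clears that bar, so the firm operates.
MC = 88 - 32q + 3q^2. Setting P = MC and taking the root on the rising branch gives q* = 10.
TR = 68·10 = 680. TC = 762 + 280 = 1042. Profit = 680 − 1042 = -$362.
By producing, the firm covers all variable cost plus $400 of fixed cost; shutting down would lose the full $762.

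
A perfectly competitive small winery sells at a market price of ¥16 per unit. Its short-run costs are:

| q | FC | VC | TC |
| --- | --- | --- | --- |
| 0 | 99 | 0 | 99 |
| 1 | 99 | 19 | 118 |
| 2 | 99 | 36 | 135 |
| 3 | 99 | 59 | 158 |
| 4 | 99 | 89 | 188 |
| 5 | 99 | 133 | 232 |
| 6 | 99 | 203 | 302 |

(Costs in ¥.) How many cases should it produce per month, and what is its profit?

q = 0 (shut down); profit = -¥99

Tabulate TR − TC: q=0: -99; q=1: -102; q=2: -103; q=3: -110; q=4: -124; q=5: -152; q=6: -206.
Profit is highest at q = 0. Equivalently, the lowest AVC in the table is 36/2 ≈ ¥18 at q = 2, and P = ¥16 falls below it — price never covers variable cost, so the firm shuts down and loses only its fixed cost.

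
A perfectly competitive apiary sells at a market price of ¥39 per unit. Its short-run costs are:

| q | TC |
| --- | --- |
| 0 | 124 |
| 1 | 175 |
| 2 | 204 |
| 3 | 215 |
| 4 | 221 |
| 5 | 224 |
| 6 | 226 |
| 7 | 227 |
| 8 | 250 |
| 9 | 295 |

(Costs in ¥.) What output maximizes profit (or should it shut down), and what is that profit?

Tabulate TR − TC: q=0: -124; q=1: -136; q=2: -126; q=3: -98; q=4: -65; q=5: -29; q=6: 8; q=7: 46; q=8: 62; q=9: 56.
Profit is maximized at q = 8. AVC there is 126/8 = ¥15.75 ≤ P, so producing beats shutting down (which would give -¥124).

q = 8; profit = ¥62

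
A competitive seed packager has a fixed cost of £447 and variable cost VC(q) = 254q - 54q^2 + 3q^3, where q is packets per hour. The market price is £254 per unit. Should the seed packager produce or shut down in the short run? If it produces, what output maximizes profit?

Produce at q = 12

Strip out fixed cost: VC = 254q - 54q^2 + 3q^3. Then AVC = 254 - 54q + 3q^2 and MC = 254 - 108q + 9q^2.
The AVC parabola has its vertex at q = 54/6 = 9, where AVC = 254 - 54·9 + 3·9^2 = £11.
Since P = £254 ≥ min AVC = £11, price covers variable cost and the firm should produce.
Solving P = MC: -108q + 9q^2 = 0 ⇒ q = 0 or 12. On the upward-sloping branch, q* = 12.
Check: AVC at q = 12 is £38 ≤ P, so revenue covers variable cost.
Profit = P·q − TC = 254·12 − 903 = £2145.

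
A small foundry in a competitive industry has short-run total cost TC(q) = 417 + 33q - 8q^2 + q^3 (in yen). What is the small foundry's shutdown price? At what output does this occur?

¥17 per unit, at q = 4

The firm shuts down when price falls below the minimum of average variable cost. AVC = VC/q = 33 - 8q + q^2.
At the minimum of AVC, MC = AVC. MC = 33 - 16q + 3q^2; setting MC = AVC gives 2q^2 - 8q = 0, so q = 4. min AVC = 17.
The firm shuts down for any P below ¥17.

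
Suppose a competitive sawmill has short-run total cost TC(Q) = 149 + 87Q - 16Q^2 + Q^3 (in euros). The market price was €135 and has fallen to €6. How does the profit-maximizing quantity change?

AVC = 87 - 16Q + Q^2, minimized at Q = 8 where min AVC = €23. MC = 87 - 32Q + 3Q^2.
With P = €135 above the shutdown price, P = MC gives Q = 12.
At P = €6 < min AVC = €23, price no longer covers variable cost at any output, so the firm shuts down: Q = 0.

Output falls from 12 to 0 (the firm shuts down)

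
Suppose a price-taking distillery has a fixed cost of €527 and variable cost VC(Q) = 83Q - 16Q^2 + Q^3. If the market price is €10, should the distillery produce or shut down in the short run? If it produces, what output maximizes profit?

From TC, MC = TC'(Q) = 83 - 32Q + 3Q^2 and AVC = VC/Q = 83 - 16Q + Q^2.
The AVC parabola has its vertex at Q = 16/2 = 8, where AVC = 83 - 16·8 + 8^2 = €19.
P = €10 lies below min AVC = €19; no output level covers variable cost.
The firm minimizes its loss by shutting down and losing only its fixed cost of €527.

Shut down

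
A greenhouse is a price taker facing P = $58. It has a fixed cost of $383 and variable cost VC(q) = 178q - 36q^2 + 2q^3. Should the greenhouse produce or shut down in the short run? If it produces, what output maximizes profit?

Variable cost is VC = 178q - 36q^2 + 2q^3, so AVC = VC/q = 178 - 36q + 2q^2 and MC = dTC/dq = 178 - 72q + 6q^2.
AVC hits its minimum where MC = AVC, at q = 9, giving min AVC = 178 - 36·9 + 2·9^2 = $16.
Since P = $58 ≥ min AVC = $16, price covers variable cost and the firm should produce.
P = MC gives 120 - 72q + 6q^2 = 0, with roots 2 and 10. Take the larger (rising MC): q* = 10.
Check: AVC at q = 10 is $18 ≤ P, so revenue covers variable cost.
Profit = P·q − TC = 58·10 − 563 = $17.

Produce at q = 10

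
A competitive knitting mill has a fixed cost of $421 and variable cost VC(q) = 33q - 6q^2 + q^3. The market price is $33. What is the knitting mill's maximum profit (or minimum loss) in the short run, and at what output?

Profit = -$389 at q = 4

AVC = 33 - 6q + q^2 has its minimum $24 at q = 3; price $33 clears that bar, so the firm operates.
With MC = 33 - 12q + 3q^2, P = MC on the upward-sloping part at q* = 4.
TR = 33·4 = 132. TC = 421 + 100 = 521. Profit = 132 − 521 = -$389.
That loss of $389 beats the $421 the firm would lose by shutting down; producing recovers $32 of fixed cost.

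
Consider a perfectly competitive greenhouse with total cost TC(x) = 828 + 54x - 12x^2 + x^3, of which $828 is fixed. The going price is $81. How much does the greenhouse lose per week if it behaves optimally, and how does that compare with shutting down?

Profit = -$342 at x = 9

AVC = 54 - 12x + x^2; min AVC = $18 at x = 6. Since P = $81 ≥ min AVC, the firm produces.
MC = 54 - 24x + 3x^2. Setting P = MC and taking the root on the rising branch gives x* = 9.
TR = 81·9 = 729. TC = 828 + 243 = 1071. Profit = 729 − 1071 = -$342.
That loss of $342 beats the $828 the firm would lose by shutting down; producing recovers $486 of fixed cost.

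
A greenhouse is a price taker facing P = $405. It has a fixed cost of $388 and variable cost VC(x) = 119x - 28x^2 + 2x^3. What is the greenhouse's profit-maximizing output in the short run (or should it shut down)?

From TC, MC = TC'(x) = 119 - 56x + 6x^2 and AVC = VC/x = 119 - 28x + 2x^2.
AVC hits its minimum where MC = AVC, at x = 7, giving min AVC = 119 - 28·7 + 2·7^2 = $21.
P = $405 exceeds min AVC = $21, so the firm stays open.
Solving P = MC: -286 - 56x + 6x^2 = 0 ⇒ x = -11/3 or 13. On the upward-sloping branch, x* = 13.
Check: AVC at x = 13 is $93 ≤ P, so revenue covers variable cost.
Profit = P·x − TC = 405·13 − 1597 = $3668.

Produce at x = 13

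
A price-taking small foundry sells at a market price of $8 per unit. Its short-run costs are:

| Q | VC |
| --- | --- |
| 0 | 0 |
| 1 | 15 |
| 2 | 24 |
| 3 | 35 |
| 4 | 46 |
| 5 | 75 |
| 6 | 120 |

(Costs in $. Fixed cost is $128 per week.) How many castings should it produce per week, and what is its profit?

Q = 0 (shut down); profit = -$128

Profit at each row (π = 8Q − TC): Q=0: -128; Q=1: -135; Q=2: -136; Q=3: -139; Q=4: -142; Q=5: -163; Q=6: -200.
Profit is highest at Q = 0. Equivalently, the lowest AVC in the table is 46/4 ≈ $11.50 at Q = 4, and P = $8 falls below it — price never covers variable cost, so the firm shuts down and loses only its fixed cost.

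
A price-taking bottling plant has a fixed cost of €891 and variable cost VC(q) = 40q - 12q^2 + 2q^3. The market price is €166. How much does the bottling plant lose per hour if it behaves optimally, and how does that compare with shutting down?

AVC = 40 - 12q + 2q^2 has its minimum €22 at q = 3; price €166 clears that bar, so the firm operates.
MC = 40 - 24q + 6q^2. Setting P = MC and taking the root on the rising branch gives q* = 7.
TR = 166·7 = 1162. TC = 891 + 378 = 1269. Profit = 1162 − 1269 = -€107.
That loss of €107 beats the €891 the firm would lose by shutting down; producing recovers €784 of fixed cost.

Profit = -€107 at q = 7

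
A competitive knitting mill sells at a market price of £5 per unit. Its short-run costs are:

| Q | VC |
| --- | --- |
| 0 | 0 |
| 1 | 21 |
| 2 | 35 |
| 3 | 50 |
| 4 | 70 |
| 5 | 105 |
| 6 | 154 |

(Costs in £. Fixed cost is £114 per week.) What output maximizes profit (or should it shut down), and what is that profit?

Tabulate TR − TC: Q=0: -114; Q=1: -130; Q=2: -139; Q=3: -149; Q=4: -164; Q=5: -194; Q=6: -238.
Profit is highest at Q = 0. Equivalently, the lowest AVC in the table is 50/3 ≈ £16.67 at Q = 3, and P = £5 falls below it — price never covers variable cost, so the firm shuts down and loses only its fixed cost.

Q = 0 (shut down); profit = -£114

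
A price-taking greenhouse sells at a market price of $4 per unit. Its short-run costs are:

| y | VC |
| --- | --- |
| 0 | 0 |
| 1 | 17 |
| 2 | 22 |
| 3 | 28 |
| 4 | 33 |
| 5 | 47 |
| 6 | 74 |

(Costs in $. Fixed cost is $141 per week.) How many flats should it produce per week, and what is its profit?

y = 0 (shut down); profit = -$141

Profit at each row (π = 4y − TC): y=0: -141; y=1: -154; y=2: -155; y=3: -157; y=4: -158; y=5: -168; y=6: -191.
Profit is highest at y = 0. Equivalently, the lowest AVC in the table is 33/4 ≈ $8.25 at y = 4, and P = $4 falls below it — price never covers variable cost, so the firm shuts down and loses only its fixed cost.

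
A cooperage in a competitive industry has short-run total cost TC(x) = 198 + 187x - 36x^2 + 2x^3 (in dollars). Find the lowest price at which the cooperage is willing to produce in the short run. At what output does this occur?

$25 per unit, at x = 9

Short-run supply begins at min AVC. From VC = 187x - 36x^2 + 2x^3, AVC = 187 - 36x + 2x^2.
dAVC/dx = -36 + 4x = 0 gives x = 9. min AVC = 187 - 36·9 + 2·9^2 = 25.
The firm shuts down for any P below $25.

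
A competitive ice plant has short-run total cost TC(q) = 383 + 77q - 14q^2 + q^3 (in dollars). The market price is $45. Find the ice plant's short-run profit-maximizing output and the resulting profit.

Profit = -$255 at q = 8

AVC = 77 - 14q + q^2; min AVC = $28 at q = 7. Since P = $45 ≥ min AVC, the firm produces.
MC = 77 - 28q + 3q^2. Setting P = MC and taking the root on the rising branch gives q* = 8.
TR = 45·8 = 360. TC = 383 + 232 = 615. Profit = 360 − 615 = -$255.
By producing, the firm covers all variable cost plus $128 of fixed cost; shutting down would lose the full $383.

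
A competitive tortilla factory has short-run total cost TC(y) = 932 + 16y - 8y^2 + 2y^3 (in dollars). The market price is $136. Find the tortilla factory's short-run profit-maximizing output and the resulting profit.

Profit = -$356 at y = 6

AVC = 16 - 8y + 2y^2; min AVC = $8 at y = 2. Since P = $136 ≥ min AVC, the firm produces.
MC = 16 - 16y + 6y^2. Setting P = MC and taking the root on the rising branch gives y* = 6.
TR = 136·6 = 816. TC = 932 + 240 = 1172. Profit = 816 − 1172 = -$356.
That loss of $356 beats the $932 the firm would lose by shutting down; producing recovers $576 of fixed cost.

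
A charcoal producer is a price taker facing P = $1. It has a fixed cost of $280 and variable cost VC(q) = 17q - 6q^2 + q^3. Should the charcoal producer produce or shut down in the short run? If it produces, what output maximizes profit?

Shut down

From TC, MC = TC'(q) = 17 - 12q + 3q^2 and AVC = VC/q = 17 - 6q + q^2.
AVC is minimized where dAVC/dq = -6 + 2q = 0, at q = 3; min AVC = 17 - 6·3 + 3^2 = $8.
Since P = $1 < min AVC = $8, price fails to cover variable cost at any output.
Best response: produce nothing and absorb the $280 fixed cost.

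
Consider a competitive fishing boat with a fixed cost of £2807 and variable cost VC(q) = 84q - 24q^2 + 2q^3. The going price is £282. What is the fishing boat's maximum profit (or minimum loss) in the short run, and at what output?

AVC = 84 - 24q + 2q^2; min AVC = £12 at q = 6. Since P = £282 ≥ min AVC, the firm produces.
MC = 84 - 48q + 6q^2. Setting P = MC and taking the root on the rising branch gives q* = 11.
TR = 282·11 = 3102. TC = 2807 + 682 = 3489. Profit = 3102 − 3489 = -£387.
Shutting down would mean losing the fixed cost of £2807, so operating at a loss of £387 is better by £2420.

Profit = -£387 at q = 11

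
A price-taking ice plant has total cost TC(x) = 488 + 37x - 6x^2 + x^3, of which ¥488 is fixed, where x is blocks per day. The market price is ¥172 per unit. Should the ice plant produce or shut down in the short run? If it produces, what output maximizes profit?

Strip out fixed cost: VC = 37x - 6x^2 + x^3. Then AVC = 37 - 6x + x^2 and MC = 37 - 12x + 3x^2.
The AVC parabola has its vertex at x = 6/2 = 3, where AVC = 37 - 6·3 + 3^2 = ¥28.
P = ¥172 exceeds min AVC = ¥28, so the firm stays open.
P = MC gives -135 - 12x + 3x^2 = 0, with roots -5 and 9. Take the larger (rising MC): x* = 9.
Check: AVC at x = 9 is ¥64 ≤ P, so revenue covers variable cost.
Profit = P·x − TC = 172·9 − 1064 = ¥484.

Produce at x = 9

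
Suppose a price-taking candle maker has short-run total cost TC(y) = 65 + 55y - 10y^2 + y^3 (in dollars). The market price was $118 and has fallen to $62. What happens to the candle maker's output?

Output falls from 9 to 7

AVC = 55 - 10y + y^2, minimized at y = 5 where min AVC = $30. MC = 55 - 20y + 3y^2.
With P = $118 above the shutdown price, P = MC gives y = 9.
At P = $62 ≥ min AVC, set P = MC: y = 7. The firm stays open but cuts output.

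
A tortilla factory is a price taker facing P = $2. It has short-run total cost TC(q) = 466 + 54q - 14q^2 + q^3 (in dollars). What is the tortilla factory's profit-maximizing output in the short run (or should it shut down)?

Strip out fixed cost: VC = 54q - 14q^2 + q^3. Then AVC = 54 - 14q + q^2 and MC = 54 - 28q + 3q^2.
AVC hits its minimum where MC = AVC, at q = 7, giving min AVC = 54 - 14·7 + 7^2 = $5.
P = $2 lies below min AVC = $5; no output level covers variable cost.
Shutting down limits the loss to fixed cost, $466.

Shut down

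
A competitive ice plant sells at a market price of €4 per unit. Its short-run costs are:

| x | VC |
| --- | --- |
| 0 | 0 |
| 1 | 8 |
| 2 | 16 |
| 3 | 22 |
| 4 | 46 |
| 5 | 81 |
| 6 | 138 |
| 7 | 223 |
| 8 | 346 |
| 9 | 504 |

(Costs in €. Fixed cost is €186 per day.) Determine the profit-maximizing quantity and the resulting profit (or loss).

x = 0 (shut down); profit = -€186

Compute π = P·x − TC at each output: x=0: -186; x=1: -190; x=2: -194; x=3: -196; x=4: -216; x=5: -247; x=6: -300; x=7: -381; x=8: -500; x=9: -654.
Profit is highest at x = 0. Equivalently, the lowest AVC in the table is 22/3 ≈ €7.33 at x = 3, and P = €4 falls below it — price never covers variable cost, so the firm shuts down and loses only its fixed cost.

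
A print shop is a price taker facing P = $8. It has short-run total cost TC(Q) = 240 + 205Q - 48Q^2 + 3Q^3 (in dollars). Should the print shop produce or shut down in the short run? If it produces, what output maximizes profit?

From TC, MC = TC'(Q) = 205 - 96Q + 9Q^2 and AVC = VC/Q = 205 - 48Q + 3Q^2.
AVC hits its minimum where MC = AVC, at Q = 8, giving min AVC = 205 - 48·8 + 3·8^2 = $13.
P = $8 lies below min AVC = $13; no output level covers variable cost.
Best response: produce nothing and absorb the $240 fixed cost.

Shut down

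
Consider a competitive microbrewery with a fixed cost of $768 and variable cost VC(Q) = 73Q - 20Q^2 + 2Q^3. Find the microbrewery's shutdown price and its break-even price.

Shutdown price = min AVC. AVC = 73 - 20Q + 2Q^2, with vertex at Q = 5 and minimum $23.
ATC = 768/Q + 73 - 20Q + 2Q^2. Setting dATC/dQ = −768/Q^2 − 20 + 4Q = 0 gives Q = 8 (since 4·8^3 − 20·8^2 = 768).
min ATC = 768/8 + 73 − 20·8 + 2·8^2 = $137. That is the break-even price.
Between these two prices the firm operates at a loss; above $137 it earns a profit.

Shutdown price = $23; break-even price = $137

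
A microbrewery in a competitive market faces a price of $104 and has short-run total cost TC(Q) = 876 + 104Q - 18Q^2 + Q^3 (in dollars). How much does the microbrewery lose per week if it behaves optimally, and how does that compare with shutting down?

Profit = -$12 at Q = 12

AVC = 104 - 18Q + Q^2 has its minimum $23 at Q = 9; price $104 clears that bar, so the firm operates.
With MC = 104 - 36Q + 3Q^2, P = MC on the upward-sloping part at Q* = 12.
TR = 104·12 = 1248. TC = 876 + 384 = 1260. Profit = 1248 − 1260 = -$12.
That loss of $12 beats the $876 the firm would lose by shutting down; producing recovers $864 of fixed cost.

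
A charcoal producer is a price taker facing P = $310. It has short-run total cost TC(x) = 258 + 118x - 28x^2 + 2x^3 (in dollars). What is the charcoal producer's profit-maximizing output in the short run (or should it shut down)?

From TC, MC = TC'(x) = 118 - 56x + 6x^2 and AVC = VC/x = 118 - 28x + 2x^2.
AVC is minimized where dAVC/dx = -28 + 4x = 0, at x = 7; min AVC = 118 - 28·7 + 2·7^2 = $20.
P = $310 exceeds min AVC = $20, so the firm stays open.
Solving P = MC: -192 - 56x + 6x^2 = 0 ⇒ x = -8/3 or 12. On the upward-sloping branch, x* = 12.
Check: AVC at x = 12 is $70 ≤ P, so revenue covers variable cost.
Profit = P·x − TC = 310·12 − 1098 = $2622.

Produce at x = 12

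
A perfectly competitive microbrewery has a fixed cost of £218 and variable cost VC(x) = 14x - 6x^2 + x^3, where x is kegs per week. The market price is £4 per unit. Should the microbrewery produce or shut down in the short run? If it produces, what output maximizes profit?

Shut down

From TC, MC = TC'(x) = 14 - 12x + 3x^2 and AVC = VC/x = 14 - 6x + x^2.
AVC is minimized where dAVC/dx = -6 + 2x = 0, at x = 3; min AVC = 14 - 6·3 + 3^2 = £5.
With P < min AVC (£4 < £5), every unit sold adds to the loss.
The firm minimizes its loss by shutting down and losing only its fixed cost of £218.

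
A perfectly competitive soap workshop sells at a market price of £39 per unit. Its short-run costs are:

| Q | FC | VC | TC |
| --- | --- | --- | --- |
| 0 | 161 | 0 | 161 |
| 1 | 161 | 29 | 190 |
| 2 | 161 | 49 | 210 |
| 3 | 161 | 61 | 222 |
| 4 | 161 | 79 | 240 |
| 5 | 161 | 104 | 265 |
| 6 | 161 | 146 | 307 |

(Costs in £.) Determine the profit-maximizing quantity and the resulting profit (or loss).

Q = 5; profit = -£70

Compute π = P·Q − TC at each output: Q=0: -161; Q=1: -151; Q=2: -132; Q=3: -105; Q=4: -84; Q=5: -70; Q=6: -73.
Profit is maximized at Q = 5. AVC there is 104/5 = £20.80 ≤ P, so producing beats shutting down (which would give -£161).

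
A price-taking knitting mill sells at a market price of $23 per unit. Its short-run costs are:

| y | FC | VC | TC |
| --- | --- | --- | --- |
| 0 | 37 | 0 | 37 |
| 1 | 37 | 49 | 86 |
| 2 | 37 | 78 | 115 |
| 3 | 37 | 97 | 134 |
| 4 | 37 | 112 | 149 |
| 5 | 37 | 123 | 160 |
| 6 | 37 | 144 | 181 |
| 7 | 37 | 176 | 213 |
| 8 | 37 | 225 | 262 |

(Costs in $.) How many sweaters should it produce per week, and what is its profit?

y = 0 (shut down); profit = -$37

Profit at each row (π = 23y − TC): y=0: -37; y=1: -63; y=2: -69; y=3: -65; y=4: -57; y=5: -45; y=6: -43; y=7: -52; y=8: -78.
Profit is highest at y = 0. Equivalently, the lowest AVC in the table is 144/6 ≈ $24 at y = 6, and P = $23 falls below it — price never covers variable cost, so the firm shuts down and loses only its fixed cost.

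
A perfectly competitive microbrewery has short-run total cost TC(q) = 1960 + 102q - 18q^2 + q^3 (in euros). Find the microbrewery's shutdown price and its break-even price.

Shutdown price = €21; break-even price = €186

Shutdown price = min AVC. AVC = 102 - 18q + q^2, with vertex at q = 9 and minimum €21.
ATC = 1960/q + 102 - 18q + q^2. Setting dATC/dq = −1960/q^2 − 18 + 2q = 0 gives q = 14 (since 2·14^3 − 18·14^2 = 1960).
min ATC = 1960/14 + 102 − 18·14 + 14^2 = €186. That is the break-even price.
Between these two prices the firm operates at a loss; above €186 it earns a profit.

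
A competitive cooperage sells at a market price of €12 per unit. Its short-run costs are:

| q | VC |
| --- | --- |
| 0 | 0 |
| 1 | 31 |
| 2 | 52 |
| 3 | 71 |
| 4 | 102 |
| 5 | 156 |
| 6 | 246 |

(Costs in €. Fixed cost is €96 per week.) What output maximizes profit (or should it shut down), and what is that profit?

q = 0 (shut down); profit = -€96

Profit at each row (π = 12q − TC): q=0: -96; q=1: -115; q=2: -124; q=3: -131; q=4: -150; q=5: -192; q=6: -270.
Profit is highest at q = 0. Equivalently, the lowest AVC in the table is 71/3 ≈ €23.67 at q = 3, and P = €12 falls below it — price never covers variable cost, so the firm shuts down and loses only its fixed cost.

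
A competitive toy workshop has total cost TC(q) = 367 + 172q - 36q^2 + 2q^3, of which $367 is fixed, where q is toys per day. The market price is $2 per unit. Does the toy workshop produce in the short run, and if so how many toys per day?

Shut down

Variable cost is VC = 172q - 36q^2 + 2q^3, so AVC = VC/q = 172 - 36q + 2q^2 and MC = dTC/dq = 172 - 72q + 6q^2.
AVC hits its minimum where MC = AVC, at q = 9, giving min AVC = 172 - 36·9 + 2·9^2 = $10.
With P < min AVC ($2 < $10), every unit sold adds to the loss.
Best response: produce nothing and absorb the $367 fixed cost.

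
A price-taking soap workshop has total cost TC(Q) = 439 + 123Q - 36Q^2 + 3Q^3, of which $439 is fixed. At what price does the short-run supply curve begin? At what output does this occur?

The shutdown price is the minimum of AVC. VC = 123Q - 36Q^2 + 3Q^3, so AVC = 123 - 36Q + 3Q^2.
dAVC/dQ = -36 + 6Q = 0 gives Q = 6. min AVC = 123 - 36·6 + 3·6^2 = 15.
So the shutdown price is $15.

$15 per unit, at Q = 6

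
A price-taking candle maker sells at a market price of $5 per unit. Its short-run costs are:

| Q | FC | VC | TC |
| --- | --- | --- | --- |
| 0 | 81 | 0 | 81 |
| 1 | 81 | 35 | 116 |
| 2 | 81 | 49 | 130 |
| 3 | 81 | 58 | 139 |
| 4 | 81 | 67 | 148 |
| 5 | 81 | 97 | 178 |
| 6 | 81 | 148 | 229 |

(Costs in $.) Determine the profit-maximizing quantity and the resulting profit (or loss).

Compute π = P·Q − TC at each output: Q=0: -81; Q=1: -111; Q=2: -120; Q=3: -124; Q=4: -128; Q=5: -153; Q=6: -199.
Profit is highest at Q = 0. Equivalently, the lowest AVC in the table is 67/4 ≈ $16.75 at Q = 4, and P = $5 falls below it — price never covers variable cost, so the firm shuts down and loses only its fixed cost.

Q = 0 (shut down); profit = -$81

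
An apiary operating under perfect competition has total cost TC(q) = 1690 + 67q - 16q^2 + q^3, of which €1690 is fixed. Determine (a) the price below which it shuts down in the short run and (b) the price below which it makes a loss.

Shutdown price = €3; break-even price = €158

Shutdown price = min AVC. AVC = 67 - 16q + q^2, with vertex at q = 8 and minimum €3.
ATC = 1690/q + 67 - 16q + q^2. Setting dATC/dq = −1690/q^2 − 16 + 2q = 0 gives q = 13 (since 2·13^3 − 16·13^2 = 1690).
min ATC = 1690/13 + 67 − 16·13 + 13^2 = €158. That is the break-even price.
For €3 ≤ P < €158 the firm produces at a loss; below €3 it shuts down.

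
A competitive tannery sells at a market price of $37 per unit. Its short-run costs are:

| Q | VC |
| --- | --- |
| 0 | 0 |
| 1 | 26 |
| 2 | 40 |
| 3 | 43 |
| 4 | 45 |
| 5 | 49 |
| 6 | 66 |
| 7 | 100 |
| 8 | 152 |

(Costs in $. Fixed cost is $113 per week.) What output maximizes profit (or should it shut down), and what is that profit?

Q = 7; profit = $46

Tabulate TR − TC: Q=0: -113; Q=1: -102; Q=2: -79; Q=3: -45; Q=4: -10; Q=5: 23; Q=6: 43; Q=7: 46; Q=8: 31.
Profit is maximized at Q = 7. AVC there is 100/7 = $14.29 ≤ P, so producing beats shutting down (which would give -$113).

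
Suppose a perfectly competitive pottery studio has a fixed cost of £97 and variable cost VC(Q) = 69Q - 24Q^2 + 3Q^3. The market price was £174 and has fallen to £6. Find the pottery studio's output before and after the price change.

Output falls from 7 to 0 (the firm shuts down)

AVC = 69 - 24Q + 3Q^2, minimized at Q = 4 where min AVC = £21. MC = 69 - 48Q + 9Q^2.
At P = £174 ≥ min AVC, set P = MC on the rising branch: Q = 7.
At P = £6 < min AVC = £21, price no longer covers variable cost at any output, so the firm shuts down: Q = 0.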